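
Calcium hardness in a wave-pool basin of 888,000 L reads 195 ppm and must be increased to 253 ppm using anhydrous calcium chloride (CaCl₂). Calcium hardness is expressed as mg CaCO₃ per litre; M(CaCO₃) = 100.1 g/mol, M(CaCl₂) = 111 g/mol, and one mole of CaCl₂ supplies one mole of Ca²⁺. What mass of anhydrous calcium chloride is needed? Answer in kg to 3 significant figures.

57.1 kg

Hardness to add: (253 − 195) = 58 mg/L as CaCO₃ × 888,000 L = 51,500 g as CaCO₃.
Moles of Ca²⁺ (1 mol Ca²⁺ ≡ 1 mol CaCO₃): 51,500 / 100.1 g/mol = 514.5 mol.
Mass of CaCl₂: 514.5 × 111 = 57,110 g.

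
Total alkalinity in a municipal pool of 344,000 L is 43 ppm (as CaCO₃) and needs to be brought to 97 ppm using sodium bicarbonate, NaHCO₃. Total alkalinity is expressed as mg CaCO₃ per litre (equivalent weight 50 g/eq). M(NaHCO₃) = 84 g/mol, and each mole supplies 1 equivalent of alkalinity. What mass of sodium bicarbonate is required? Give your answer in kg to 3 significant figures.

31.2 kg

Alkalinity to add: (97 − 43) = 54 mg/L as CaCO₃ × 344,000 L = 18,580 g as CaCO₃.
Equivalents: 18,580 g ÷ 50 g/eq = 371.5 eq.
NaHCO₃ supplies 1 eq per mole → 371.5 mol.
Mass: 371.5 mol × 84 g/mol = 31,210 g.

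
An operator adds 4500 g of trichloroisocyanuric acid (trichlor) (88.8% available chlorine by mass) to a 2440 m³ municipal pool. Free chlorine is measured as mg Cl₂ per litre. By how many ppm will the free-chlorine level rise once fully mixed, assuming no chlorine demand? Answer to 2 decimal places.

Volume: 2440 m³ = 2,440,000 L.
Available chlorine delivered: 4500 g × 0.888 = 3996 g as Cl₂.
Concentration rise: 3996 g / 2,440,000 L = 1.638 mg/L = 1.64 ppm.

1.64 ppm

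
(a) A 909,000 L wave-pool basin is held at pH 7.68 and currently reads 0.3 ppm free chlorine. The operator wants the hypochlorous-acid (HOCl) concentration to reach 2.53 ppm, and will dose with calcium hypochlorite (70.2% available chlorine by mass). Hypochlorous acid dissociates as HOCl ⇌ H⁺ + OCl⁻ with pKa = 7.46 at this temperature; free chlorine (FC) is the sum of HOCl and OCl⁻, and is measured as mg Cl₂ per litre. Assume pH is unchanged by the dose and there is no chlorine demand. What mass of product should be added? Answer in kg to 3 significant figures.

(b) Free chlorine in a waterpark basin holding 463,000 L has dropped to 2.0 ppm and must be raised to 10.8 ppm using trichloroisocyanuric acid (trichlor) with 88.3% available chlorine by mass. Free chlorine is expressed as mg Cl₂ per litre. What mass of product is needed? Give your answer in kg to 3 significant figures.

(a) 8.32 kg; (b) 4.61 kg

(a) [OCl⁻]/[HOCl] = 10^(pH − pKa) = 10^(7.68 − 7.46) = 1.66; fraction as HOCl = 1/(1 + 1.66) = 0.376.
(a) Free chlorine required for 2.53 ppm HOCl: 2.53 / 0.376 = 6.729 ppm.
(a) FC to add: 6.729 − 0.3 = 6.429 mg/L as Cl₂.
(a) Cl₂ equivalent: 6.429 mg/L × 909,000 L = 5844 g.
(a) Product at 70.2% available Cl: 5844 / 0.702 = 8324 g.

(b) Chlorine deficit: 10.8 − 2.0 = 8.8 ppm = 8.8 mg/L as Cl₂.
(b) Cl₂ equivalent needed: 8.8 mg/L × 463,000 L = 4,074,000 mg = 4074 g.
(b) Product at 88.3% available chlorine: 4074 / 0.883 = 4614 g.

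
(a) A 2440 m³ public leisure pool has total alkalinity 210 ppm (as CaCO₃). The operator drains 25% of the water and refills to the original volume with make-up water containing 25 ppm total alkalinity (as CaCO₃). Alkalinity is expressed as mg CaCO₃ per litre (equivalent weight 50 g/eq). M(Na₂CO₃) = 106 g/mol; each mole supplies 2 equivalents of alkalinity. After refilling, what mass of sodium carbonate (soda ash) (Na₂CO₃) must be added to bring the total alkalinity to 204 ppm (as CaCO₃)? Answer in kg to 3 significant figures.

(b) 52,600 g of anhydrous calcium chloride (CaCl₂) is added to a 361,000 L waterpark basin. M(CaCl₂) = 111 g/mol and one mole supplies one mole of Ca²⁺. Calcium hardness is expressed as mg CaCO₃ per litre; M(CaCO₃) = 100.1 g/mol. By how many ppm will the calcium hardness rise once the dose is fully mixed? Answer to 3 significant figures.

(a) 104 kg; (b) 131 ppm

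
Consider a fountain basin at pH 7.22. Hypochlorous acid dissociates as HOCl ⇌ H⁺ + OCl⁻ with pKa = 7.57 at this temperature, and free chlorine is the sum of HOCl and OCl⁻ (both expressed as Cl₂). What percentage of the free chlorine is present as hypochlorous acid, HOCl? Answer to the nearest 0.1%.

[OCl⁻]/[HOCl] = 10^(pH − pKa) = 10^(7.22 − 7.57) = 10^-0.35 = 0.4467.
Fraction as HOCl = 1 / (1 + 0.4467) = 0.6912.

69.1%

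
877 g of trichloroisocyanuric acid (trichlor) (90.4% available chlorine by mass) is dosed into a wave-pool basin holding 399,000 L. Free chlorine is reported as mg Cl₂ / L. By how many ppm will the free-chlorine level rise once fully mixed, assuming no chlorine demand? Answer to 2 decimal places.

1.99 ppm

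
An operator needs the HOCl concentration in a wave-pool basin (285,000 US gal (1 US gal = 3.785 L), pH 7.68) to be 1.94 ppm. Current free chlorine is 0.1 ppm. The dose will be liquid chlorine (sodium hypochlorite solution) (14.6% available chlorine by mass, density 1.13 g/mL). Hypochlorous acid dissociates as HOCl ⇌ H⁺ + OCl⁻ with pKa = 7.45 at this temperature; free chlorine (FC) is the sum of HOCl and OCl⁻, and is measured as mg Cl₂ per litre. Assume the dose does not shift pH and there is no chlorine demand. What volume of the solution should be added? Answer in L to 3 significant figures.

Volume: 285,000 US gal × 3.785 L/gal = 1,078,725 L.
[OCl⁻]/[HOCl] = 10^(pH − pKa) = 10^(7.68 − 7.45) = 1.698; fraction as HOCl = 1/(1 + 1.698) = 0.3706.
Free chlorine required for 1.94 ppm HOCl: 1.94 / 0.3706 = 5.235 ppm.
FC to add: 5.235 − 0.1 = 5.135 mg/L as Cl₂.
Cl₂ equivalent: 5.135 mg/L × 1,078,725 L = 5539 g.
Product at 14.6% available Cl: 5539 / 0.146 = 37,940 g.
Volume: 37,940 g ÷ 1.13 g/mL = 33,570 mL.

33.6 L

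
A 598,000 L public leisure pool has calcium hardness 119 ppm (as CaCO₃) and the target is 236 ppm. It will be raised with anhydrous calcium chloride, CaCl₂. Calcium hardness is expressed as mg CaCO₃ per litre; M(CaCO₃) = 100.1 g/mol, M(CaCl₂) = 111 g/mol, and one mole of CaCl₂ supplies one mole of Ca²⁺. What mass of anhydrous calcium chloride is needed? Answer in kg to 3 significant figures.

77.6 kg

Hardness to add: (236 − 119) = 117 mg/L as CaCO₃ × 598,000 L = 69,970 g as CaCO₃.
Moles of Ca²⁺ (1 mol Ca²⁺ ≡ 1 mol CaCO₃): 69,970 / 100.1 g/mol = 699 mol.
Mass of CaCl₂: 699 × 111 = 77,580 g.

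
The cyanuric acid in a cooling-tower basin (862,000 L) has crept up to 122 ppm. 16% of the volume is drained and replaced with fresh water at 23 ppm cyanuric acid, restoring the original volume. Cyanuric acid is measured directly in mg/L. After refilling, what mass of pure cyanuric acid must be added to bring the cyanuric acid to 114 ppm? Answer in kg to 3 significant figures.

6.76 kg

After draining 16% and refilling: 122 × 0.84 + 23 × 0.16 = 106.16 ppm.
Deficit to target: 114 − 106.16 = 7.84 mg/L.
Mass: 7.84 mg/L × 862,000 L = 6758 g cyanuric acid.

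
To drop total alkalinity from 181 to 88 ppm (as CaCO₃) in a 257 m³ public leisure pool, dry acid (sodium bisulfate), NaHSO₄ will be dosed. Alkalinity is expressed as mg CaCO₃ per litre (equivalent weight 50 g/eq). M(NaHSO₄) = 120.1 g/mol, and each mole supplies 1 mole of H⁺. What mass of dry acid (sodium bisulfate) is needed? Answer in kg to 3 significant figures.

57.4 kg

Volume: 257 m³ = 257,000 L.
Alkalinity to neutralize: (181 − 88) = 93 mg/L as CaCO₃ × 257,000 L = 23,900 g as CaCO₃.
Equivalents of H⁺ required: 23,900 ÷ 50 g/eq = 478 eq = 478 mol NaHSO₄.
Mass of NaHSO₄: 478 × 120.1 = 57,410 g.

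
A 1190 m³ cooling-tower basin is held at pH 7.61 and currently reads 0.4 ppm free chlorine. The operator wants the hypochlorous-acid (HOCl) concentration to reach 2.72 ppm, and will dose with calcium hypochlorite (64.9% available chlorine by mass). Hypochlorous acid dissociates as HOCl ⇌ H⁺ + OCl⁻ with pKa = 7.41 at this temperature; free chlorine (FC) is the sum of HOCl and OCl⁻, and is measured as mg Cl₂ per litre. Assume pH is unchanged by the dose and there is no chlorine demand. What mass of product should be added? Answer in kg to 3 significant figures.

Volume: 1190 m³ = 1,190,000 L.
[OCl⁻]/[HOCl] = 10^(pH − pKa) = 10^(7.61 − 7.41) = 1.585; fraction as HOCl = 1/(1 + 1.585) = 0.3869.
Free chlorine required for 2.72 ppm HOCl: 2.72 / 0.3869 = 7.031 ppm.
FC to add: 7.031 − 0.4 = 6.631 mg/L as Cl₂.
Cl₂ equivalent: 6.631 mg/L × 1,190,000 L = 7891 g.
Product at 64.9% available Cl: 7891 / 0.649 = 12,160 g.

12.2 kg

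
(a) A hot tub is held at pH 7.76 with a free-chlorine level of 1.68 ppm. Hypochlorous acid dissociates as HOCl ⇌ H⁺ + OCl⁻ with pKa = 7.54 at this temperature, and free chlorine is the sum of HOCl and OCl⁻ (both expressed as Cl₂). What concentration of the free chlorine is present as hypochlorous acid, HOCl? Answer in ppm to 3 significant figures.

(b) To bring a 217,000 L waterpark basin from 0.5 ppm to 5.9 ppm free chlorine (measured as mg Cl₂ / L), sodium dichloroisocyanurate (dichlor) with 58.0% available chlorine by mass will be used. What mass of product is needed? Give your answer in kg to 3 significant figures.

(a) [OCl⁻]/[HOCl] = 10^(pH − pKa) = 10^(7.76 − 7.54) = 10^0.22 = 1.66.
(a) Fraction as HOCl = 1 / (1 + 1.66) = 0.376.
(a) HOCl = 0.376 × 1.68 ppm = 0.6317 ppm.

(b) Chlorine deficit: 5.9 − 0.5 = 5.4 ppm = 5.4 mg/L as Cl₂.
(b) Cl₂ equivalent needed: 5.4 mg/L × 217,000 L = 1,172,000 mg = 1172 g.
(b) Product at 58.0% available chlorine: 1172 / 0.58 = 2020 g.

(a) 0.632 ppm; (b) 2.02 kg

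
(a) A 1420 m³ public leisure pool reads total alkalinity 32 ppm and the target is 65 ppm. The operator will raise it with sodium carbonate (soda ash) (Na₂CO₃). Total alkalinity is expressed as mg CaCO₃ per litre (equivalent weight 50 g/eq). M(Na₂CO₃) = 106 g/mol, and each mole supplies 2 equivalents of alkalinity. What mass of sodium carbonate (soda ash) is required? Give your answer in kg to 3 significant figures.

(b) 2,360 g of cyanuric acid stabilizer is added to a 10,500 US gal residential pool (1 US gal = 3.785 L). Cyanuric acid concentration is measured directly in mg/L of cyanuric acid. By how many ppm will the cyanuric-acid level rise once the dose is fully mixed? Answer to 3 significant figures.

(a) Volume: 1420 m³ = 1,420,000 L.
(a) Alkalinity to add: (65 − 32) = 33 mg/L as CaCO₃ × 1,420,000 L = 46,860 g as CaCO₃.
(a) Equivalents: 46,860 g ÷ 50 g/eq = 937.2 eq.
(a) Each mole of Na₂CO₃ supplies 2 eq, so 937.2 / 2 = 468.6 mol.
(a) Mass: 468.6 mol × 106 g/mol = 49,670 g.

(b) Volume: 10,500 US gal × 3.785 L/gal = 39,742 L.
(b) Rise: 2,360 g / 39,742 L × 1000 = 59.38 mg/L.

(a) 49.7 kg; (b) 59.4 ppm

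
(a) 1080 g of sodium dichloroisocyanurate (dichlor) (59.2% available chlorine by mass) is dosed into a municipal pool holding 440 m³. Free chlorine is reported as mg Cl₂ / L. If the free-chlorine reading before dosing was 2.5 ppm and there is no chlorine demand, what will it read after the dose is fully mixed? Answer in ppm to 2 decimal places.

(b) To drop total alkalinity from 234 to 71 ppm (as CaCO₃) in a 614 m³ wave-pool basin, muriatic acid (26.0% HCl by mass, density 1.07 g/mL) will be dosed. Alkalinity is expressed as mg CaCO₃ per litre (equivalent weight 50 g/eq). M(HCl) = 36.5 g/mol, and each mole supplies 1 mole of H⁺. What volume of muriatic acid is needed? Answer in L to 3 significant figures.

(a) 3.95 ppm; (b) 263 L

(a) Volume: 440 m³ = 440,000 L.
(a) Available chlorine delivered: 1080 g × 0.592 = 639.4 g as Cl₂.
(a) Concentration rise: 639.4 g / 440,000 L = 1.453 mg/L = 1.45 ppm.
(a) Final FC: 2.5 + 1.45 = 3.95 ppm.

(b) Volume: 614 m³ = 614,000 L.
(b) Alkalinity to neutralize: (234 − 71) = 163 mg/L as CaCO₃ × 614,000 L = 100,100 g as CaCO₃.
(b) Equivalents of H⁺ required: 100,100 ÷ 50 g/eq = 2002 eq = 2002 mol HCl.
(b) Mass of HCl: 2002 × 36.5 = 73,060 g.
(b) Mass of 26.0% solution: 73,060 / 0.26 = 281,000 g.
(b) Volume: 281,000 g ÷ 1.07 g/mL = 262,600 mL.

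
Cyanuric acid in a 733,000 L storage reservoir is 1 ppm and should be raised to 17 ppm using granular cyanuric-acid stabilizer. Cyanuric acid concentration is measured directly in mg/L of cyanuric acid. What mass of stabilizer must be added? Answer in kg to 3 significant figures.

CYA to add: (17 − 1) = 16 mg/L × 733,000 L = 11,730 g cyanuric acid.

11.7 kg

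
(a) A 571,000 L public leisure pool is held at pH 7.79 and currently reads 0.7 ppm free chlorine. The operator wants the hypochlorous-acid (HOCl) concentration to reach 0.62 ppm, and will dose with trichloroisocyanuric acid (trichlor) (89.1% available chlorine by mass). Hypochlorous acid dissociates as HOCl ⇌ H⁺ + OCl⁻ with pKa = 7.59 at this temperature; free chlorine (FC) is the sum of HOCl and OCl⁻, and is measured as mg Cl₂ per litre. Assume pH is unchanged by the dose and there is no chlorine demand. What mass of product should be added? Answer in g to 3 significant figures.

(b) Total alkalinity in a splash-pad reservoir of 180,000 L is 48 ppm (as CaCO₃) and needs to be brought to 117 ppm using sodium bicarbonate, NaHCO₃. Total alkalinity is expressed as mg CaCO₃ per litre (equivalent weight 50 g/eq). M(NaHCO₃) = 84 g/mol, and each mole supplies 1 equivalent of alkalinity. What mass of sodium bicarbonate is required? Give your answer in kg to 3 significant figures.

(a) [OCl⁻]/[HOCl] = 10^(pH − pKa) = 10^(7.79 − 7.59) = 1.585; fraction as HOCl = 1/(1 + 1.585) = 0.3869.
(a) Free chlorine required for 0.62 ppm HOCl: 0.62 / 0.3869 = 1.603 ppm.
(a) FC to add: 1.603 − 0.7 = 0.9026 mg/L as Cl₂.
(a) Cl₂ equivalent: 0.9026 mg/L × 571,000 L = 515.4 g.
(a) Product at 89.1% available Cl: 515.4 / 0.891 = 578.5 g.

(b) Alkalinity to add: (117 − 48) = 69 mg/L as CaCO₃ × 180,000 L = 12,420 g as CaCO₃.
(b) Equivalents: 12,420 g ÷ 50 g/eq = 248.4 eq.
(b) NaHCO₃ supplies 1 eq per mole → 248.4 mol.
(b) Mass: 248.4 mol × 84 g/mol = 20,870 g.

(a) 578 g; (b) 20.9 kg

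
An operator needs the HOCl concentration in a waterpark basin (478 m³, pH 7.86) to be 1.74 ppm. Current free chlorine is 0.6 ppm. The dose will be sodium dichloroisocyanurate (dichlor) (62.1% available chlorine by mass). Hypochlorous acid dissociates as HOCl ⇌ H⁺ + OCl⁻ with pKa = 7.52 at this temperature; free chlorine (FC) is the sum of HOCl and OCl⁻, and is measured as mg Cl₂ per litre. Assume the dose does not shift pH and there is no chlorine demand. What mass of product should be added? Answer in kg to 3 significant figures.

3.81 kg

Volume: 478 m³ = 478,000 L.
[OCl⁻]/[HOCl] = 10^(pH − pKa) = 10^(7.86 − 7.52) = 2.188; fraction as HOCl = 1/(1 + 2.188) = 0.3137.
Free chlorine required for 1.74 ppm HOCl: 1.74 / 0.3137 = 5.547 ppm.
FC to add: 5.547 − 0.6 = 4.947 mg/L as Cl₂.
Cl₂ equivalent: 4.947 mg/L × 478,000 L = 2365 g.
Product at 62.1% available Cl: 2365 / 0.621 = 3808 g.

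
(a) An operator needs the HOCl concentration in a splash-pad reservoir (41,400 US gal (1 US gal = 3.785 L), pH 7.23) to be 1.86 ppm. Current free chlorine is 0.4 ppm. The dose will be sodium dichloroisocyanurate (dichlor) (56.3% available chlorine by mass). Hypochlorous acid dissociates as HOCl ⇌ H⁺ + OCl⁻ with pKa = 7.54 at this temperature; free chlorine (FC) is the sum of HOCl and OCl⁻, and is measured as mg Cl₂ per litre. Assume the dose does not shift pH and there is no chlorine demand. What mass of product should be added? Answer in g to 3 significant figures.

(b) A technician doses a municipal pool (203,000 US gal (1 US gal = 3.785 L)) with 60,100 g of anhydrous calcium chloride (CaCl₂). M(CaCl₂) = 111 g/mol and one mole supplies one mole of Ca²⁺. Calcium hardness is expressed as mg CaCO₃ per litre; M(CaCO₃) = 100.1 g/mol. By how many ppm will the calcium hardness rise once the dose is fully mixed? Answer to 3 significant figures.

(a) 660 g; (b) 70.5 ppm

(a) Volume: 41,400 US gal × 3.785 L/gal = 156,699 L.
(a) [OCl⁻]/[HOCl] = 10^(pH − pKa) = 10^(7.23 − 7.54) = 0.4898; fraction as HOCl = 1/(1 + 0.4898) = 0.6712.
(a) Free chlorine required for 1.86 ppm HOCl: 1.86 / 0.6712 = 2.771 ppm.
(a) FC to add: 2.771 − 0.4 = 2.371 mg/L as Cl₂.
(a) Cl₂ equivalent: 2.371 mg/L × 156,699 L = 371.5 g.
(a) Product at 56.3% available Cl: 371.5 / 0.563 = 659.9 g.

(b) Volume: 203,000 US gal × 3.785 L/gal = 768,355 L.
(b) Moles of Ca²⁺: 60,100 g ÷ 111 g/mol = 541.4 mol.
(b) As CaCO₃: 541.4 mol × 100.1 g/mol = 54,200 g.
(b) Rise: 54,200 g / 768,355 L × 1000 = 70.54 mg/L.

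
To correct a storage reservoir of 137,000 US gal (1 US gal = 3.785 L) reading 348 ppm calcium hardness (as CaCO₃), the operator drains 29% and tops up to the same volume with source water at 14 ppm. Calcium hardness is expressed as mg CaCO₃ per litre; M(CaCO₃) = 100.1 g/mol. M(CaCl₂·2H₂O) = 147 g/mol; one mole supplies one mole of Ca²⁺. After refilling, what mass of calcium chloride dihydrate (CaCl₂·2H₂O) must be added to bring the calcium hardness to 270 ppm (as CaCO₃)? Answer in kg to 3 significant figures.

14.4 kg

Volume: 137,000 US gal × 3.785 L/gal = 518,545 L.
After draining 29% and refilling: 348 × 0.71 + 14 × 0.29 = 251.14 ppm.
Deficit to target: 270 − 251.14 = 18.86 mg/L.
As CaCO₃: 18.86 mg/L × 518,545 L = 9780 g; ÷ 100.1 = 97.7 mol Ca²⁺.
Mass: 97.7 × 147 = 14,360 g.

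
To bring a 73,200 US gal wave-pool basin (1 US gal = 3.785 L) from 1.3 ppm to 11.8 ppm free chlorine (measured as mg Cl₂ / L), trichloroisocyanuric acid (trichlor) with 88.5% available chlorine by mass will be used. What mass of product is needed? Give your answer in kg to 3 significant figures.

Volume: 73,200 US gal × 3.785 L/gal = 277,062 L.
Chlorine deficit: 11.8 − 1.3 = 10.5 ppm = 10.5 mg/L as Cl₂.
Cl₂ equivalent needed: 10.5 mg/L × 277,062 L = 2,909,000 mg = 2909 g.
Product at 88.5% available chlorine: 2909 / 0.885 = 3287 g.

3.29 kg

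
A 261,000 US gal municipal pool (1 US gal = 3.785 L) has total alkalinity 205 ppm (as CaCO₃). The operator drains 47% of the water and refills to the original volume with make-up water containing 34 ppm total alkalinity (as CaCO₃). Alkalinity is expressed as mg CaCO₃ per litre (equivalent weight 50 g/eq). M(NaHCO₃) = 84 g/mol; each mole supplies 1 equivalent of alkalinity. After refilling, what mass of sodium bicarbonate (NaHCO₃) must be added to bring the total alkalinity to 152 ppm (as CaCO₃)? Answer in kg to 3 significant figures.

45.4 kg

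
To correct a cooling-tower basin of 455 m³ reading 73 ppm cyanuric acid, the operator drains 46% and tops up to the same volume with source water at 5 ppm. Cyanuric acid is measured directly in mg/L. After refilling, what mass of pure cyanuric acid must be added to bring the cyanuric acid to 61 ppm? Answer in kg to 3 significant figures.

8.77 kg

Volume: 455 m³ = 455,000 L.
After draining 46% and refilling: 73 × 0.54 + 5 × 0.46 = 41.72 ppm.
Deficit to target: 61 − 41.72 = 19.28 mg/L.
Mass: 19.28 mg/L × 455,000 L = 8772 g cyanuric acid.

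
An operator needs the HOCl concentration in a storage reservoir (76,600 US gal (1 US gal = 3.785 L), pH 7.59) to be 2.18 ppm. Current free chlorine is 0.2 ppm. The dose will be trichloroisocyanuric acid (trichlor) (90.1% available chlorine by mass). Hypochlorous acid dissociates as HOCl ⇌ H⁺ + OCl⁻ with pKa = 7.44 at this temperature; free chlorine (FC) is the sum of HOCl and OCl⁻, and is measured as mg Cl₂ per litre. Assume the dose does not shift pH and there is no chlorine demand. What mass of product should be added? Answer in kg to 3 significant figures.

1.63 kg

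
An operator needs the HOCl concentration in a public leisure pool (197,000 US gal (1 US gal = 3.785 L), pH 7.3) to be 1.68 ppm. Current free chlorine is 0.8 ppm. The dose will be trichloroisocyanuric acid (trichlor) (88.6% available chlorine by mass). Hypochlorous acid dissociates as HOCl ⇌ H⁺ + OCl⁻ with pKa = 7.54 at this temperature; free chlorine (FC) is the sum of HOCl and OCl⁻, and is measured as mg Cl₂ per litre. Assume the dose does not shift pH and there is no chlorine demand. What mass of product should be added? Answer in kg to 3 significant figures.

Volume: 197,000 US gal × 3.785 L/gal = 745,645 L.
[OCl⁻]/[HOCl] = 10^(pH − pKa) = 10^(7.3 − 7.54) = 0.5754; fraction as HOCl = 1/(1 + 0.5754) = 0.6347.
Free chlorine required for 1.68 ppm HOCl: 1.68 / 0.6347 = 2.647 ppm.
FC to add: 2.647 − 0.8 = 1.847 mg/L as Cl₂.
Cl₂ equivalent: 1.847 mg/L × 745,645 L = 1377 g.
Product at 88.6% available Cl: 1377 / 0.886 = 1554 g.

1.55 kg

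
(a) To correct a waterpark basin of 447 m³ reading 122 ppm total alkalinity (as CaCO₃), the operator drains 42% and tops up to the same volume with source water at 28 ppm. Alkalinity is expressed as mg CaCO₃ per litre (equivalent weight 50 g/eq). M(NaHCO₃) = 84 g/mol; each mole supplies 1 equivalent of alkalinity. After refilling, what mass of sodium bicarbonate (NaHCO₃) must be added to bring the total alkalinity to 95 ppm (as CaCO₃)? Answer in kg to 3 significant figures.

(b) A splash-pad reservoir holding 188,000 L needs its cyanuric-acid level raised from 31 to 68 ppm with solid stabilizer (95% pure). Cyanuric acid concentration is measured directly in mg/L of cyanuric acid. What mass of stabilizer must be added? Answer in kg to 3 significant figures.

(a) 9.37 kg; (b) 7.32 kg

(a) Volume: 447 m³ = 447,000 L.
(a) After draining 42% and refilling: 122 × 0.58 + 28 × 0.42 = 82.52 ppm.
(a) Deficit to target: 95 − 82.52 = 12.48 mg/L.
(a) As CaCO₃: 12.48 mg/L × 447,000 L = 5579 g; ÷ 50 g/eq ÷ 1 = 111.6 mol NaHCO₃.
(a) Mass: 111.6 × 84 = 9372 g.

(b) CYA to add: (68 − 31) = 37 mg/L × 188,000 L = 6956 g cyanuric acid.
(b) At 95% purity: 6956 / 0.95 = 7322 g product.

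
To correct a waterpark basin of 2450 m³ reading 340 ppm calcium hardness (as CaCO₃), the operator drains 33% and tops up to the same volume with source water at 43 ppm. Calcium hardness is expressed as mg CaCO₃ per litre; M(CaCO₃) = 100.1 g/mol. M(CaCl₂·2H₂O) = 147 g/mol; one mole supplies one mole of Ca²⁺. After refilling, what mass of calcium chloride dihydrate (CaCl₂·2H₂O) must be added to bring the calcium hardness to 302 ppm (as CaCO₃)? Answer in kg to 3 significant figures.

216 kg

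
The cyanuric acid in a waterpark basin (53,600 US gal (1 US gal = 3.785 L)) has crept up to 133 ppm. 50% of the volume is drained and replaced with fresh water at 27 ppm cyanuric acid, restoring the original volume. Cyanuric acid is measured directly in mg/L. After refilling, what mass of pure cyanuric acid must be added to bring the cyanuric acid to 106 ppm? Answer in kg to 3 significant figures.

5.27 kg

Volume: 53,600 US gal × 3.785 L/gal = 202,876 L.
After draining 50% and refilling: 133 × 0.50 + 27 × 0.50 = 80 ppm.
Deficit to target: 106 − 80 = 26 mg/L.
Mass: 26 mg/L × 202,876 L = 5275 g cyanuric acid.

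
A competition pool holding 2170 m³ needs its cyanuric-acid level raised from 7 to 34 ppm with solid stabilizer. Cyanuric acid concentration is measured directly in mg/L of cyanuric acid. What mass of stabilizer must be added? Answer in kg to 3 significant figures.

Volume: 2170 m³ = 2,170,000 L.
CYA to add: (34 − 7) = 27 mg/L × 2,170,000 L = 58,590 g cyanuric acid.

58.6 kg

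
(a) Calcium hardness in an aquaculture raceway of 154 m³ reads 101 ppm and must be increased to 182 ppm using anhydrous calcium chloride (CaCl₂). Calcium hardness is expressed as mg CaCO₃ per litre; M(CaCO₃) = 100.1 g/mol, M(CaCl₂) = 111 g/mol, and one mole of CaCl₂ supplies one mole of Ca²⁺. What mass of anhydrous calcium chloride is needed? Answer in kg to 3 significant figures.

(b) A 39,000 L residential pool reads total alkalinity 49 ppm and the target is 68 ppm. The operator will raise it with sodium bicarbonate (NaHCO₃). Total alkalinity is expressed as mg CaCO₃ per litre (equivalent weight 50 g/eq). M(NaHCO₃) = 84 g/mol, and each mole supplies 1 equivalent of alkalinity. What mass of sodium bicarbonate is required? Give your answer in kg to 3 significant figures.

(a) Volume: 154 m³ = 154,000 L.
(a) Hardness to add: (182 − 101) = 81 mg/L as CaCO₃ × 154,000 L = 12,470 g as CaCO₃.
(a) Moles of Ca²⁺ (1 mol Ca²⁺ ≡ 1 mol CaCO₃): 12,470 / 100.1 g/mol = 124.6 mol.
(a) Mass of CaCl₂: 124.6 × 111 = 13,830 g.

(b) Alkalinity to add: (68 − 49) = 19 mg/L as CaCO₃ × 39,000 L = 741 g as CaCO₃.
(b) Equivalents: 741 g ÷ 50 g/eq = 14.82 eq.
(b) NaHCO₃ supplies 1 eq per mole → 14.82 mol.
(b) Mass: 14.82 mol × 84 g/mol = 1245 g.

(a) 13.8 kg; (b) 1.24 kg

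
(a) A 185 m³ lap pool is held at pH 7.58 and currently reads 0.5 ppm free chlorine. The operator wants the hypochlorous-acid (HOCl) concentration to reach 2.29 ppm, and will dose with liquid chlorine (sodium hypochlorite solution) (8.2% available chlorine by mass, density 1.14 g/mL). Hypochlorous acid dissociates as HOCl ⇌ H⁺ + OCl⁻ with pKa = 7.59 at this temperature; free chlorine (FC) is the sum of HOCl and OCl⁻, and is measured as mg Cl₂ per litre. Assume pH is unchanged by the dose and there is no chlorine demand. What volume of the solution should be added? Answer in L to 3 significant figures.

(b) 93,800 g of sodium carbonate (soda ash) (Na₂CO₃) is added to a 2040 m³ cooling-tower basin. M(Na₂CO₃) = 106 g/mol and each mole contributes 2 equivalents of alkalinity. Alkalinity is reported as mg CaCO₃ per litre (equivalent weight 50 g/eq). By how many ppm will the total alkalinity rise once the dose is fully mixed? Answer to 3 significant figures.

(a) 7.97 L; (b) 43.4 ppm

(a) Volume: 185 m³ = 185,000 L.
(a) [OCl⁻]/[HOCl] = 10^(pH − pKa) = 10^(7.58 − 7.59) = 0.9772; fraction as HOCl = 1/(1 + 0.9772) = 0.5058.
(a) Free chlorine required for 2.29 ppm HOCl: 2.29 / 0.5058 = 4.528 ppm.
(a) FC to add: 4.528 − 0.5 = 4.028 mg/L as Cl₂.
(a) Cl₂ equivalent: 4.028 mg/L × 185,000 L = 745.2 g.
(a) Product at 8.2% available Cl: 745.2 / 0.082 = 9087 g.
(a) Volume: 9087 g ÷ 1.14 g/mL = 7971 mL.

(b) Volume: 2040 m³ = 2,040,000 L.
(b) Moles of Na₂CO₃: 93,800 g ÷ 106 g/mol = 884.9 mol → 1770 eq of alkalinity.
(b) As CaCO₃: 1770 eq × 50 g/eq = 88,490 g.
(b) Rise: 88,490 g / 2,040,000 L × 1000 = 43.38 mg/L.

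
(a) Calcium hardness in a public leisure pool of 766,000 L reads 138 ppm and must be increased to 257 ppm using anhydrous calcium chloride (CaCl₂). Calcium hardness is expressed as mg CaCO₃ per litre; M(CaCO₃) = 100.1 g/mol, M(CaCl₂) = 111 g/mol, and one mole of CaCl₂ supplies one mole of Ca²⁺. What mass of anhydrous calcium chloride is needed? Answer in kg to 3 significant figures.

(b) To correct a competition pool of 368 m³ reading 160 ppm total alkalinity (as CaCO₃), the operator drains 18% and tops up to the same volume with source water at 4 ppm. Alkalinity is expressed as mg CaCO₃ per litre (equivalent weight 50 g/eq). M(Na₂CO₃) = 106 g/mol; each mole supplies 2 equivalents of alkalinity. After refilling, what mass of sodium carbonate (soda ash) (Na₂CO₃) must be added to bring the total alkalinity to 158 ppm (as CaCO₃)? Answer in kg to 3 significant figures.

(a) 101 kg; (b) 10.2 kg

(a) Hardness to add: (257 − 138) = 119 mg/L as CaCO₃ × 766,000 L = 91,150 g as CaCO₃.
(a) Moles of Ca²⁺ (1 mol Ca²⁺ ≡ 1 mol CaCO₃): 91,150 / 100.1 g/mol = 910.6 mol.
(a) Mass of CaCl₂: 910.6 × 111 = 101,100 g.

(b) Volume: 368 m³ = 368,000 L.
(b) After draining 18% and refilling: 160 × 0.82 + 4 × 0.18 = 131.92 ppm.
(b) Deficit to target: 158 − 131.92 = 26.08 mg/L.
(b) As CaCO₃: 26.08 mg/L × 368,000 L = 9597 g; ÷ 50 g/eq ÷ 2 = 95.97 mol Na₂CO₃.
(b) Mass: 95.97 × 106 = 10,170 g.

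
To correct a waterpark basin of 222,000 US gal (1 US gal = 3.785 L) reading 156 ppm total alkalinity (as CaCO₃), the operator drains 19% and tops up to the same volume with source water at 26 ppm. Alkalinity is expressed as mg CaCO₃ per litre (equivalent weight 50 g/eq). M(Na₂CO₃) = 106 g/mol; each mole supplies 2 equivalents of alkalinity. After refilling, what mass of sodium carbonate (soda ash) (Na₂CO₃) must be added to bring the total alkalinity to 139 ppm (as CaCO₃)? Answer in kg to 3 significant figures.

Volume: 222,000 US gal × 3.785 L/gal = 840,270 L.
After draining 19% and refilling: 156 × 0.81 + 26 × 0.19 = 131.3 ppm.
Deficit to target: 139 − 131.3 = 7.7 mg/L.
As CaCO₃: 7.7 mg/L × 840,270 L = 6470 g; ÷ 50 g/eq ÷ 2 = 64.7 mol Na₂CO₃.
Mass: 64.7 × 106 = 6858 g.

6.86 kg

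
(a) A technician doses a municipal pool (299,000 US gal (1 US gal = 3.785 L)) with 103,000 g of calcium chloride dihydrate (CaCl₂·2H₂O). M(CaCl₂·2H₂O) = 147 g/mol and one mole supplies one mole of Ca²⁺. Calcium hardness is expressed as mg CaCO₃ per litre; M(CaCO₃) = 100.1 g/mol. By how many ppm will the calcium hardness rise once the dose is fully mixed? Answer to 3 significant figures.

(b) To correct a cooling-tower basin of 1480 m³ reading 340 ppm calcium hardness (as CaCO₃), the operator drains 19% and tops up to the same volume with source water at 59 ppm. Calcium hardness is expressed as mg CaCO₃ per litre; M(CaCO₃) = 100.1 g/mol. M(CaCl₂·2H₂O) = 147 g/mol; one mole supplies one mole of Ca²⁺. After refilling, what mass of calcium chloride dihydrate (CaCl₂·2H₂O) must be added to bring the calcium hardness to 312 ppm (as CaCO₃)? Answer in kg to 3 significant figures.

(a) 62.0 ppm; (b) 55.2 kg

(a) Volume: 299,000 US gal × 3.785 L/gal = 1,131,715 L.
(a) Moles of Ca²⁺: 103,000 g ÷ 147 g/mol = 700.7 mol.
(a) As CaCO₃: 700.7 mol × 100.1 g/mol = 70,140 g.
(a) Rise: 70,140 g / 1,131,715 L × 1000 = 61.98 mg/L.

(b) Volume: 1480 m³ = 1,480,000 L.
(b) After draining 19% and refilling: 340 × 0.81 + 59 × 0.19 = 286.61 ppm.
(b) Deficit to target: 312 − 286.61 = 25.39 mg/L.
(b) As CaCO₃: 25.39 mg/L × 1,480,000 L = 37,580 g; ÷ 100.1 = 375.4 mol Ca²⁺.
(b) Mass: 375.4 × 147 = 55,180 g.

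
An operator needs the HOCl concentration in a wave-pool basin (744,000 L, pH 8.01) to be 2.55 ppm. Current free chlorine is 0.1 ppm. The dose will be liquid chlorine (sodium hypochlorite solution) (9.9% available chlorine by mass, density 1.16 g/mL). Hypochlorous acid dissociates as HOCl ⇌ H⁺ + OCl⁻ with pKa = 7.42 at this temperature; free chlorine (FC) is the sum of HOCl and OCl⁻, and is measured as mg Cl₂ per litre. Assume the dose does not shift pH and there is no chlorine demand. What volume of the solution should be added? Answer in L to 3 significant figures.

80.1 L

[OCl⁻]/[HOCl] = 10^(pH − pKa) = 10^(8.01 − 7.42) = 3.89; fraction as HOCl = 1/(1 + 3.89) = 0.2045.
Free chlorine required for 2.55 ppm HOCl: 2.55 / 0.2045 = 12.47 ppm.
FC to add: 12.47 − 0.1 = 12.37 mg/L as Cl₂.
Cl₂ equivalent: 12.37 mg/L × 744,000 L = 9204 g.
Product at 9.9% available Cl: 9204 / 0.099 = 92,970 g.
Volume: 92,970 g ÷ 1.16 g/mL = 80,140 mL.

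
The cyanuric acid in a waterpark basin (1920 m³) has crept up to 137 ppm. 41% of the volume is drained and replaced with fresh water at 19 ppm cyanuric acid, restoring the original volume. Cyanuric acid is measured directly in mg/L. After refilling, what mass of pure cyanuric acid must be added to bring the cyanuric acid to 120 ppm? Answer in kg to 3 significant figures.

Volume: 1920 m³ = 1,920,000 L.
After draining 41% and refilling: 137 × 0.59 + 19 × 0.41 = 88.62 ppm.
Deficit to target: 120 − 88.62 = 31.38 mg/L.
Mass: 31.38 mg/L × 1,920,000 L = 60,250 g cyanuric acid.

60.2 kg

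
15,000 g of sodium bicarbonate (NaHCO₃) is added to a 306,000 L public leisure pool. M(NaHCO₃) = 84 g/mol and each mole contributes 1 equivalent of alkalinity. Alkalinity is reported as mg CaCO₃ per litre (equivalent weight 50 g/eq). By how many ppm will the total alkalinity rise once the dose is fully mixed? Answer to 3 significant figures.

29.2 ppm

Moles of NaHCO₃: 15,000 g ÷ 84 g/mol = 178.6 mol → 178.6 eq of alkalinity.
As CaCO₃: 178.6 eq × 50 g/eq = 8929 g.
Rise: 8929 g / 306,000 L × 1000 = 29.18 mg/L.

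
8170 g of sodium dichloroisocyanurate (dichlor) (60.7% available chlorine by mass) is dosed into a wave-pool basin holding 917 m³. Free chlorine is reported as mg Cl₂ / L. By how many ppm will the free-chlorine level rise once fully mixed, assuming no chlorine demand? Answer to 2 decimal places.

Volume: 917 m³ = 917,000 L.
Available chlorine delivered: 8170 g × 0.607 = 4959 g as Cl₂.
Concentration rise: 4959 g / 917,000 L = 5.408 mg/L = 5.41 ppm.

5.41 ppm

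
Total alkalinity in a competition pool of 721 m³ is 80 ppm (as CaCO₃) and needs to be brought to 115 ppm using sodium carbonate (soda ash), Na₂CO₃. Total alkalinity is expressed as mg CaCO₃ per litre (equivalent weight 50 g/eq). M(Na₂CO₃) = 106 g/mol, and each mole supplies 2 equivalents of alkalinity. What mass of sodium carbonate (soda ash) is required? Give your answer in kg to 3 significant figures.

26.7 kg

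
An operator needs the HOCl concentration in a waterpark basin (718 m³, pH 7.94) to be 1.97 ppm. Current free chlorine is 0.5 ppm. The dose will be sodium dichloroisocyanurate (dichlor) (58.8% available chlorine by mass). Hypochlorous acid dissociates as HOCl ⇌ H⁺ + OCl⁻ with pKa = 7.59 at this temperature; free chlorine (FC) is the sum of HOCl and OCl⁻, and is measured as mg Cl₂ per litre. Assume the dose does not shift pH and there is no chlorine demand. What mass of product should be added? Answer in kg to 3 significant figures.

Volume: 718 m³ = 718,000 L.
[OCl⁻]/[HOCl] = 10^(pH − pKa) = 10^(7.94 − 7.59) = 2.239; fraction as HOCl = 1/(1 + 2.239) = 0.3088.
Free chlorine required for 1.97 ppm HOCl: 1.97 / 0.3088 = 6.38 ppm.
FC to add: 6.38 − 0.5 = 5.88 mg/L as Cl₂.
Cl₂ equivalent: 5.88 mg/L × 718,000 L = 4222 g.
Product at 58.8% available Cl: 4222 / 0.588 = 7180 g.

7.18 kg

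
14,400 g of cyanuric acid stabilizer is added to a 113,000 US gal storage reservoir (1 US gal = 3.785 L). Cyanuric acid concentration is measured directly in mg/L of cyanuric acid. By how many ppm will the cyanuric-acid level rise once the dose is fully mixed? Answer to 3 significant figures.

33.7 ppm

Volume: 113,000 US gal × 3.785 L/gal = 427,705 L.
Rise: 14,400 g / 427,705 L × 1000 = 33.67 mg/L.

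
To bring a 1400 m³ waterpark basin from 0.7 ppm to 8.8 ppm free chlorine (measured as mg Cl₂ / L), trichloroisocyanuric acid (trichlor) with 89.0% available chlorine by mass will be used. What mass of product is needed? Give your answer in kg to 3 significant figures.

12.7 kg

Volume: 1400 m³ = 1,400,000 L.
Chlorine deficit: 8.8 − 0.7 = 8.1 ppm = 8.1 mg/L as Cl₂.
Cl₂ equivalent needed: 8.1 mg/L × 1,400,000 L = 11,340,000 mg = 11,340 g.
Product at 89.0% available chlorine: 11,340 / 0.89 = 12,740 g.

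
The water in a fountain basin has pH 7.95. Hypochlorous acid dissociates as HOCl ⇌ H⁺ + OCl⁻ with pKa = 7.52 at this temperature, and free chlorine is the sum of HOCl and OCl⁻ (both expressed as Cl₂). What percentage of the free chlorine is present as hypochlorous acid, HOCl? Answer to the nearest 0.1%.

27.1%

[OCl⁻]/[HOCl] = 10^(pH − pKa) = 10^(7.95 − 7.52) = 10^0.43 = 2.692.
Fraction as HOCl = 1 / (1 + 2.692) = 0.2709.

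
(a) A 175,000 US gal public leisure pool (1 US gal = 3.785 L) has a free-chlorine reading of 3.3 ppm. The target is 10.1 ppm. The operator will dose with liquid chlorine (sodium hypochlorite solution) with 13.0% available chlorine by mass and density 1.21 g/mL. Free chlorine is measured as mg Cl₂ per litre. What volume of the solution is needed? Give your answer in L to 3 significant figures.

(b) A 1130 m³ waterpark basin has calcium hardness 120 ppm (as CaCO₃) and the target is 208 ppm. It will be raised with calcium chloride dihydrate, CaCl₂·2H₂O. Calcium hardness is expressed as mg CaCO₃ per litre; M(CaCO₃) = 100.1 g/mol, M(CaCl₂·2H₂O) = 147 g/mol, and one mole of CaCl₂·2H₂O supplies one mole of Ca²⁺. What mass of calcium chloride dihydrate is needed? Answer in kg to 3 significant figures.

(a) 28.6 L; (b) 146 kg

(a) Volume: 175,000 US gal × 3.785 L/gal = 662,375 L.
(a) Chlorine deficit: 10.1 − 3.3 = 6.8 ppm = 6.8 mg/L as Cl₂.
(a) Cl₂ equivalent needed: 6.8 mg/L × 662,375 L = 4,504,000 mg = 4504 g.
(a) Product at 13.0% available chlorine: 4504 / 0.13 = 34,650 g.
(a) Volume at density 1.21 g/mL: 34,650 g ÷ 1.21 g/mL = 28,630 mL.

(b) Volume: 1130 m³ = 1,130,000 L.
(b) Hardness to add: (208 − 120) = 88 mg/L as CaCO₃ × 1,130,000 L = 99,440 g as CaCO₃.
(b) Moles of Ca²⁺ (1 mol Ca²⁺ ≡ 1 mol CaCO₃): 99,440 / 100.1 g/mol = 993.4 mol.
(b) Mass of CaCl₂·2H₂O: 993.4 × 147 = 146,000 g.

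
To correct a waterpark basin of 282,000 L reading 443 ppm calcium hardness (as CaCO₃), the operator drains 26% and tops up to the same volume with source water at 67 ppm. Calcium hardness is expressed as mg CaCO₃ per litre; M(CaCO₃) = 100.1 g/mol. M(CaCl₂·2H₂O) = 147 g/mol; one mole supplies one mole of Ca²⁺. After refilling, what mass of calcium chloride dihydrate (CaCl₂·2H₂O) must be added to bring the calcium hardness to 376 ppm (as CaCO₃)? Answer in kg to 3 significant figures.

12.7 kg

After draining 26% and refilling: 443 × 0.74 + 67 × 0.26 = 345.24 ppm.
Deficit to target: 376 − 345.24 = 30.76 mg/L.
As CaCO₃: 30.76 mg/L × 282,000 L = 8674 g; ÷ 100.1 = 86.66 mol Ca²⁺.
Mass: 86.66 × 147 = 12,740 g.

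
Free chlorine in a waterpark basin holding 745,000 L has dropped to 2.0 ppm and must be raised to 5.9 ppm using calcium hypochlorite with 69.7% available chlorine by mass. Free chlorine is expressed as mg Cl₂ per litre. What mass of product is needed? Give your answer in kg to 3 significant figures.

4.17 kg

Chlorine deficit: 5.9 − 2.0 = 3.9 ppm = 3.9 mg/L as Cl₂.
Cl₂ equivalent needed: 3.9 mg/L × 745,000 L = 2,906,000 mg = 2906 g.
Product at 69.7% available chlorine: 2906 / 0.697 = 4169 g.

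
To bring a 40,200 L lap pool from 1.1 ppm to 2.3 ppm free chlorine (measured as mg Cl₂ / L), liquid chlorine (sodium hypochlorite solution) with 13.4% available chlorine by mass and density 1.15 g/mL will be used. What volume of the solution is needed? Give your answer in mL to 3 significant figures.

313 mL

Chlorine deficit: 2.3 − 1.1 = 1.2 ppm = 1.2 mg/L as Cl₂.
Cl₂ equivalent needed: 1.2 mg/L × 40,200 L = 48,240 mg = 48.24 g.
Product at 13.4% available chlorine: 48.24 / 0.134 = 360 g.
Volume at density 1.15 g/mL: 360 g ÷ 1.15 g/mL = 313 mL.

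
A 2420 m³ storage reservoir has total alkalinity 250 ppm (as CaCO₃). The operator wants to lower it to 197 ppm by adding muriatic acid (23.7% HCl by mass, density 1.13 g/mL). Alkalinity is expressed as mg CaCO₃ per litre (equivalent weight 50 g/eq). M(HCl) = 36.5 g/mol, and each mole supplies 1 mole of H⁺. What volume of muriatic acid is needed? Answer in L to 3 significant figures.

350 L

Volume: 2420 m³ = 2,420,000 L.
Alkalinity to neutralize: (250 − 197) = 53 mg/L as CaCO₃ × 2,420,000 L = 128,300 g as CaCO₃.
Equivalents of H⁺ required: 128,300 ÷ 50 g/eq = 2565 eq = 2565 mol HCl.
Mass of HCl: 2565 × 36.5 = 93,630 g.
Mass of 23.7% solution: 93,630 / 0.237 = 395,100 g.
Volume: 395,100 g ÷ 1.13 g/mL = 349,600 mL.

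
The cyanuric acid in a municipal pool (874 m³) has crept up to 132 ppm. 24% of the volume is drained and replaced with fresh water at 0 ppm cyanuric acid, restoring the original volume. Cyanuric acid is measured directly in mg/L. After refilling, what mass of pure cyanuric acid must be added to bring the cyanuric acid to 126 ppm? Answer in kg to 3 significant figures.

22.4 kg

Volume: 874 m³ = 874,000 L.
After draining 24% and refilling: 132 × 0.76 + 0 × 0.24 = 100.32 ppm.
Deficit to target: 126 − 100.32 = 25.68 mg/L.
Mass: 25.68 mg/L × 874,000 L = 22,440 g cyanuric acid.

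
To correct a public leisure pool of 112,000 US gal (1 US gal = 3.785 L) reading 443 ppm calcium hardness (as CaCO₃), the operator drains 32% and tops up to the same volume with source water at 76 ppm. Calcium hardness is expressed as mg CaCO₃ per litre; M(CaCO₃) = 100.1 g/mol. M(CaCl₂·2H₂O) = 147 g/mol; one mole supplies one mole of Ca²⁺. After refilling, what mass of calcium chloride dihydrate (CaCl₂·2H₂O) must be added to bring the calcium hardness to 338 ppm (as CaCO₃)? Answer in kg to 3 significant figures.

7.74 kg

Volume: 112,000 US gal × 3.785 L/gal = 423,920 L.
After draining 32% and refilling: 443 × 0.68 + 76 × 0.32 = 325.56 ppm.
Deficit to target: 338 − 325.56 = 12.44 mg/L.
As CaCO₃: 12.44 mg/L × 423,920 L = 5274 g; ÷ 100.1 = 52.68 mol Ca²⁺.
Mass: 52.68 × 147 = 7744 g.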